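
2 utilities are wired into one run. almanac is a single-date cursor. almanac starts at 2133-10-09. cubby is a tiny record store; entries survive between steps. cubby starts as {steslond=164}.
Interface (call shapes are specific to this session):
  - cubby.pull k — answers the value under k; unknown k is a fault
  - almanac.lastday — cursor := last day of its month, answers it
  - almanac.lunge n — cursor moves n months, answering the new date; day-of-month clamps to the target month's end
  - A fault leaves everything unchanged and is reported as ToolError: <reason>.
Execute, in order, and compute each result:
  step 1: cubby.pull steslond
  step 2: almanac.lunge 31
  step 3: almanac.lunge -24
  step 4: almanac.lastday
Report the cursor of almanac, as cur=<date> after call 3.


Then cubby.pull passing k: steslond, yielding 164.
I use almanac.lunge passing n: 31, yielding 2136-05-09.
Now I run almanac.lunge passing n: -24, giving 2134-05-09.
Using almanac.lastday, yielding 2134-05-31.

Answer: cur=2134-05-09


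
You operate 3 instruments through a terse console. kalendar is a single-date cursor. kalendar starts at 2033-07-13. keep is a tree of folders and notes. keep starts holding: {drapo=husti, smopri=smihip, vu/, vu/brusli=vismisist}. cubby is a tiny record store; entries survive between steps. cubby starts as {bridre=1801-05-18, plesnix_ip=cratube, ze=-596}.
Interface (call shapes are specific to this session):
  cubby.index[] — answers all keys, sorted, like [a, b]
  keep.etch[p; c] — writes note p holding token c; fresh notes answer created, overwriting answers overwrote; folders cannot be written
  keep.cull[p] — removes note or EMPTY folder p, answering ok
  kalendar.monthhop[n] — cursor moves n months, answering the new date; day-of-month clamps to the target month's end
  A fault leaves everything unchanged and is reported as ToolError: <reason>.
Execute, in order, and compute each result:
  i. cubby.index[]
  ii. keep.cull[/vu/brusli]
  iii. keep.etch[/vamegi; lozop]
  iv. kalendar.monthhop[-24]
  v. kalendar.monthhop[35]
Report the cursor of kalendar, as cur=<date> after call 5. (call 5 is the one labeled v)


Answer: cur=2034-06-13

Derivation:
Step: cubby.index[]
Result: [bridre, plesnix_ip, ze]
Step: keep.cull[/vu/brusli]
Result: ok
Step: keep.etch[/vamegi; lozop]
Result: created
Step: kalendar.monthhop[-24]
Result: 2031-07-13
Step: kalendar.monthhop[35]
Result: 2034-06-13


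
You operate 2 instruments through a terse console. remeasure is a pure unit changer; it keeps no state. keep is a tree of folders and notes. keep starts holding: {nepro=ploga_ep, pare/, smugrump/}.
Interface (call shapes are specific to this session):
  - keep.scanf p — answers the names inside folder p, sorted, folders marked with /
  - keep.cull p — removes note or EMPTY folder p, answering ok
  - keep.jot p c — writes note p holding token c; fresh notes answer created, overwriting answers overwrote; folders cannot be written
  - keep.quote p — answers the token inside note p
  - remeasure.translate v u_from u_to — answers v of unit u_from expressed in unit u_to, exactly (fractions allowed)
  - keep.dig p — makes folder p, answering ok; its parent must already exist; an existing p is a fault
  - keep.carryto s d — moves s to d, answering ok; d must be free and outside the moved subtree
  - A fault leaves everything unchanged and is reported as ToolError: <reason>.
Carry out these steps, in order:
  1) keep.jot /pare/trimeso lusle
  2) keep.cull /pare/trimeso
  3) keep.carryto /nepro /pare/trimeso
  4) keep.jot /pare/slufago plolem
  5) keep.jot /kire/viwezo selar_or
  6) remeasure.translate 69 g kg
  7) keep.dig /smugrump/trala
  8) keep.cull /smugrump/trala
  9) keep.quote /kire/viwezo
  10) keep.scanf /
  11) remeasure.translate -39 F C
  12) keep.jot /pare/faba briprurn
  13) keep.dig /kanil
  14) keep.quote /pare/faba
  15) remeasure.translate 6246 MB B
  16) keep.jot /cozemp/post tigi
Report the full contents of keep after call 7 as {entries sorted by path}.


~$ jot p=/pare/trimeso c=lusle
= created
~$ cull p=/pare/trimeso
= ok
~$ carryto s=/nepro d=/pare/trimeso
= ok
~$ jot p=/pare/slufago c=plolem
= created
~$ jot p=/kire/viwezo c=selar_or
= ToolError: no parent
~$ translate v=69 u_from=g u_to=kg
= 69/1000
~$ dig p=/smugrump/trala
= ok
~$ cull p=/smugrump/trala
= ok
~$ quote p=/kire/viwezo
= ToolError: not found
~$ scanf p=/
= [pare/, smugrump/]
~$ translate v=-39 u_from=F u_to=C
= -355/9
~$ jot p=/pare/faba c=briprurn
= created
~$ dig p=/kanil
= ok
~$ quote p=/pare/faba
= briprurn
~$ translate v=6246 u_from=MB u_to=B
= 6246000000
~$ jot p=/cozemp/post c=tigi
= ToolError: no parent

Answer: {pare/, pare/slufago=plolem, pare/trimeso=ploga_ep, smugrump/, smugrump/trala/}


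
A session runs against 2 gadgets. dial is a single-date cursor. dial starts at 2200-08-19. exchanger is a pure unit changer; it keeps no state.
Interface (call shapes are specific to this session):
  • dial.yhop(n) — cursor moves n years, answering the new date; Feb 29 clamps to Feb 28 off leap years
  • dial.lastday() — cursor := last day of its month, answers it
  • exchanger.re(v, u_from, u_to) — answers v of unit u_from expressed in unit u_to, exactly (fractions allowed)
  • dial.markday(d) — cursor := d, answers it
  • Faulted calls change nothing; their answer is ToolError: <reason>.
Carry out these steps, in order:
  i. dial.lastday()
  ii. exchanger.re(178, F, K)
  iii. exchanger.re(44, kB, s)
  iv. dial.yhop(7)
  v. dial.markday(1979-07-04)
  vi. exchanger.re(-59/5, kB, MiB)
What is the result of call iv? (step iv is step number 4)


[in] lastday
  2200-08-31
[in] re v='178' u_from='F' u_to='K'
  63767/180
[in] re v='44' u_from='kB' u_to='s'
  ToolError: incompatible units
[in] yhop n='7'
  2207-08-31
[in] markday d='1979-07-04'
  1979-07-04
[in] re v='-59/5' u_from='kB' u_to='MiB'
  -1475/131072

Answer: 2207-08-31


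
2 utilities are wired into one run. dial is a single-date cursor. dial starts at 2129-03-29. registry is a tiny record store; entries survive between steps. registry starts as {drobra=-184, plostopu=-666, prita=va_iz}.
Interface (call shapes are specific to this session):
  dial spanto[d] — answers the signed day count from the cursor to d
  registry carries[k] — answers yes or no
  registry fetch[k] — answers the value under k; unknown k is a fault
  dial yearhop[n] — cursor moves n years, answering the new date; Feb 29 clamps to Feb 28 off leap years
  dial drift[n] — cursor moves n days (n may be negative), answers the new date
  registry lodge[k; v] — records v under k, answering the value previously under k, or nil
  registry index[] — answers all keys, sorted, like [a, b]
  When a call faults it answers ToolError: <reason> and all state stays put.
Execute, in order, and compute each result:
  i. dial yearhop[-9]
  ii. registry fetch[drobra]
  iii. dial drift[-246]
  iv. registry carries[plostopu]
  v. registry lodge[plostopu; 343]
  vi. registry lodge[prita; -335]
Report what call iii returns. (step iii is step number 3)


·→ dial yearhop(-9)
·← 2120-03-29
·→ registry fetch(drobra)
·← -184
·→ dial drift(-246)
·← 2119-07-27
·→ registry carries(plostopu)
·← yes
·→ registry lodge(plostopu, 343)
·← -666
·→ registry lodge(prita, -335)
·← va_iz

Answer: 2119-07-27


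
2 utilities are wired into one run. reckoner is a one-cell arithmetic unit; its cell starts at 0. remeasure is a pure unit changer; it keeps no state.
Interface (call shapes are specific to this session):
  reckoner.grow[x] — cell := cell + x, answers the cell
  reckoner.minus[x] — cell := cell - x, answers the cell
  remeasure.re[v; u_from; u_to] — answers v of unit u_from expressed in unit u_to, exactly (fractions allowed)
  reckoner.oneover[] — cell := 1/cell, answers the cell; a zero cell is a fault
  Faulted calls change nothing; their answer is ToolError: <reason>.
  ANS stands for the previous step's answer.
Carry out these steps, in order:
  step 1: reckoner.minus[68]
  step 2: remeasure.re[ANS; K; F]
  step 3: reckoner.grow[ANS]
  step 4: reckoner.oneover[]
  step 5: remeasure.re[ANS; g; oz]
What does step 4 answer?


Do: reckoner.minus[x=68]
See: -68
Do: remeasure.re[v=ANS; u_from=K; u_to=F]
See: -58207/100
Do: reckoner.grow[x=ANS]
See: -65007/100
Do: reckoner.oneover[]
See: -100/65007
Do: remeasure.re[v=ANS; u_from=g; u_to=oz]
See: -160000000/2948667919659

Answer: -100/65007


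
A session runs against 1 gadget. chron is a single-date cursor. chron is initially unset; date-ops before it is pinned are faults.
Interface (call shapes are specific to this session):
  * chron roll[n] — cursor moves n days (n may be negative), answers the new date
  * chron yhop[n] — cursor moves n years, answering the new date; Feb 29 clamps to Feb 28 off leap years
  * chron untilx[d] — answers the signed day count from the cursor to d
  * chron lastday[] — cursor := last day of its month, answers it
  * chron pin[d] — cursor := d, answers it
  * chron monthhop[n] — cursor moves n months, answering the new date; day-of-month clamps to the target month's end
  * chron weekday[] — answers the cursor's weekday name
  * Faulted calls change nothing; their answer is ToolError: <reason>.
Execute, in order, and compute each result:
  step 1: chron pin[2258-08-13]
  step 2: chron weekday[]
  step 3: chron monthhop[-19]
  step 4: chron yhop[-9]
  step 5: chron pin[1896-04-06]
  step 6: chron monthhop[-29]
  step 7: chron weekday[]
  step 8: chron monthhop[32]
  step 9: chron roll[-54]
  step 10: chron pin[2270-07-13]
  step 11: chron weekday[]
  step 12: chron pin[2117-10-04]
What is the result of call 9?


Answer: 1896-05-13

Derivation:
// chron pin(d=2258-08-13) : 2258-08-13
// chron weekday() : Friday
// chron monthhop(n=-19) : 2257-01-13
// chron yhop(n=-9) : 2248-01-13
// chron pin(d=1896-04-06) : 1896-04-06
// chron monthhop(n=-29) : 1893-11-06
// chron weekday() : Monday
// chron monthhop(n=32) : 1896-07-06
// chron roll(n=-54) : 1896-05-13
// chron pin(d=2270-07-13) : 2270-07-13
// chron weekday() : Wednesday
// chron pin(d=2117-10-04) : 2117-10-04


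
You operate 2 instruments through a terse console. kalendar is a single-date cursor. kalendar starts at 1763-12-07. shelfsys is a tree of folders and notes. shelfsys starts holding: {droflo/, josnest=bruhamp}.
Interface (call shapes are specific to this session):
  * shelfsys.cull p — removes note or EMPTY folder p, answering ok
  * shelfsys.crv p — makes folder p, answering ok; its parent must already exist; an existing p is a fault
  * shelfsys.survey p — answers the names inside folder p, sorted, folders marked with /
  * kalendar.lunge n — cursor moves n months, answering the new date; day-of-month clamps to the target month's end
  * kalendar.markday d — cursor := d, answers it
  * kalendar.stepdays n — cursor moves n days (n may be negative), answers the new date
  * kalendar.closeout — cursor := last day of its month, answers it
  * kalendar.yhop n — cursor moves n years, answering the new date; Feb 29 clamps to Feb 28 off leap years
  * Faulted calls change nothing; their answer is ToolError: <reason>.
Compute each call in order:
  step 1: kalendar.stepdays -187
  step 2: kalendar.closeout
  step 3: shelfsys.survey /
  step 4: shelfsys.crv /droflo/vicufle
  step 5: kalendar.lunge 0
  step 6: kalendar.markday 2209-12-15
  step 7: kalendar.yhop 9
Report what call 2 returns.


Answer: 1763-06-30

Derivation:
→ kalendar.stepdays(n='-187')
← 1763-06-03
→ kalendar.closeout()
← 1763-06-30
→ shelfsys.survey(p='/')
← [droflo/, josnest]
→ shelfsys.crv(p='/droflo/vicufle')
← ok
→ kalendar.lunge(n='0')
← 1763-06-30
→ kalendar.markday(d='2209-12-15')
← 2209-12-15
→ kalendar.yhop(n='9')
← 2218-12-15


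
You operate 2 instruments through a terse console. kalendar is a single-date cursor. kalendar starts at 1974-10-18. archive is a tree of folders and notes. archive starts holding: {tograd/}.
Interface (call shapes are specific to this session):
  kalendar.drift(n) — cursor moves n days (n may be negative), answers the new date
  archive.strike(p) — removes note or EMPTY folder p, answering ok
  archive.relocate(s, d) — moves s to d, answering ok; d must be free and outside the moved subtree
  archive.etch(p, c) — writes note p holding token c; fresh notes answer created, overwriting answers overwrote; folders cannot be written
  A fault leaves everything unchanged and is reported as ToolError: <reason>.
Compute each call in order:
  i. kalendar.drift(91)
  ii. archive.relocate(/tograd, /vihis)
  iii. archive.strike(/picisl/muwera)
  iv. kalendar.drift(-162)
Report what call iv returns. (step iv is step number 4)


>>> kalendar.drift n='91'
[out] 1975-01-17
>>> archive.relocate s='/tograd' d='/vihis'
[out] ok
>>> archive.strike p='/picisl/muwera'
[out] ToolError: not found
>>> kalendar.drift n='-162'
[out] 1974-08-08

Answer: 1974-08-08


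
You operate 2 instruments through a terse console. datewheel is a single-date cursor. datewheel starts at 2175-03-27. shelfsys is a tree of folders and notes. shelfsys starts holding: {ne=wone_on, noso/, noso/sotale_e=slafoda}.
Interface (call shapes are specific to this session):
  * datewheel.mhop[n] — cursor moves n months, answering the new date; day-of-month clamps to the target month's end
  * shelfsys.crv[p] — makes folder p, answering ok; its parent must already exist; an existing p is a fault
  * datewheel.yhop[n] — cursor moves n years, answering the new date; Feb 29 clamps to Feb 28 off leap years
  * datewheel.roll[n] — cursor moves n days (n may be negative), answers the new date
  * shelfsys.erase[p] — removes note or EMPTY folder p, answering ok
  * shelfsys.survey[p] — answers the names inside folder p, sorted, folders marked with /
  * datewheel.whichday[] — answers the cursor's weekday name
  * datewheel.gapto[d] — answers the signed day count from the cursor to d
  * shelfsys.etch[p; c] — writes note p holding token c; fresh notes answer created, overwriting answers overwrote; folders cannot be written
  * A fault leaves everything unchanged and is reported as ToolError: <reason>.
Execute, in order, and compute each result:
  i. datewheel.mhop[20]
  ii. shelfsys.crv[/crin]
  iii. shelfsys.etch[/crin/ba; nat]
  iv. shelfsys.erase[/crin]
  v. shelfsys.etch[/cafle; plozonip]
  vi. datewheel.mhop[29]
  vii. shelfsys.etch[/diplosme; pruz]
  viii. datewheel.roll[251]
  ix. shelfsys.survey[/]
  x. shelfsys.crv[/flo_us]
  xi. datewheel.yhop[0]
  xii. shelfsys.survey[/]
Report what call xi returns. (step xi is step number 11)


Answer: 2180-01-03

Derivation:
Act: mhop[20]
Obs: 2176-11-27
Act: crv[/crin]
Obs: ok
Act: etch[/crin/ba; nat]
Obs: created
Act: erase[/crin]
Obs: ToolError: not empty
Act: etch[/cafle; plozonip]
Obs: created
Act: mhop[29]
Obs: 2179-04-27
Act: etch[/diplosme; pruz]
Obs: created
Act: roll[251]
Obs: 2180-01-03
Act: survey[/]
Obs: [cafle, crin/, diplosme, ne, noso/]
Act: crv[/flo_us]
Obs: ok
Act: yhop[0]
Obs: 2180-01-03
Act: survey[/]
Obs: [cafle, crin/, diplosme, flo_us/, ne, noso/]


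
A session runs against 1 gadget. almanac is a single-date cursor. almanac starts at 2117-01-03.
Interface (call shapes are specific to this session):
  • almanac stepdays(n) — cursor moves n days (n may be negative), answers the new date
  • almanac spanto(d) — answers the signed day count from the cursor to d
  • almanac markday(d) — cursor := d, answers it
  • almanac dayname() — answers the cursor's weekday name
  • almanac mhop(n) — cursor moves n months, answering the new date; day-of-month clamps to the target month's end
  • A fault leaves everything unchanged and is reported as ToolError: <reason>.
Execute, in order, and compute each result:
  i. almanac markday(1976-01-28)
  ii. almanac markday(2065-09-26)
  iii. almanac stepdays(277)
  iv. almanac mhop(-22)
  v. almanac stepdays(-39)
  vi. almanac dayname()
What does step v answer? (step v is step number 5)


Answer: 2064-07-22

Derivation:
> almanac markday d: 1976-01-28
[out] 1976-01-28
> almanac markday d: 2065-09-26
[out] 2065-09-26
> almanac stepdays n: 277
[out] 2066-06-30
> almanac mhop n: -22
[out] 2064-08-30
> almanac stepdays n: -39
[out] 2064-07-22
> almanac dayname
[out] Tuesday


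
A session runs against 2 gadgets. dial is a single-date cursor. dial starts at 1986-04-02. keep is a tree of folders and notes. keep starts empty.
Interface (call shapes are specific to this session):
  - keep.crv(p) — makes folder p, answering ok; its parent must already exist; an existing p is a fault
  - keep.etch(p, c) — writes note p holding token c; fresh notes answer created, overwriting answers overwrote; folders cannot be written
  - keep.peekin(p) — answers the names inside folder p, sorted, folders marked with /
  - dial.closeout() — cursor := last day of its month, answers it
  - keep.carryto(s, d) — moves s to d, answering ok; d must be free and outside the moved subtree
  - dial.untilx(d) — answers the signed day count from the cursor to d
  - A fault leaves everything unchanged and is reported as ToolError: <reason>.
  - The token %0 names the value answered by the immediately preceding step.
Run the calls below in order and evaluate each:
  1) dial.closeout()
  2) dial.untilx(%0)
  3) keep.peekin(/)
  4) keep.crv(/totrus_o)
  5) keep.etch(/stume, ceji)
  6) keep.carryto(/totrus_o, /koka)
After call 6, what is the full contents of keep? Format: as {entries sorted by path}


·→ closeout()
·← 1986-04-30
·→ untilx(d=%0)
·← 0
·→ peekin(p=/)
·← []
·→ crv(p=/totrus_o)
·← ok
·→ etch(p=/stume, c=ceji)
·← created
·→ carryto(s=/totrus_o, d=/koka)
·← ok

Answer: {koka/, stume=ceji}


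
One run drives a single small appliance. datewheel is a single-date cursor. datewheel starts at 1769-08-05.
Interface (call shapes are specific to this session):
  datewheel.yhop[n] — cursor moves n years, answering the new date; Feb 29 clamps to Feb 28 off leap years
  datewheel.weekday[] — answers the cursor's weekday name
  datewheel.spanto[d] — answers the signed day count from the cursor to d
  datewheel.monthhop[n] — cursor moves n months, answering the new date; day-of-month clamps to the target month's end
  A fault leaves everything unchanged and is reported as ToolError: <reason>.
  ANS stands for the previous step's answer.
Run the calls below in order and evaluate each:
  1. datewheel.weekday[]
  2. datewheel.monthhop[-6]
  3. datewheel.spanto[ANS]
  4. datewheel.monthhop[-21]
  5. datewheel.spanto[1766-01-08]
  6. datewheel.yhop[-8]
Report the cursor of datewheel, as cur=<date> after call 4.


# 1. weekday() == Saturday
# 2. monthhop(n=-6) == 1769-02-05
# 3. spanto(d=ANS) == 0
# 4. monthhop(n=-21) == 1767-05-05
# 5. spanto(d=1766-01-08) == -482
# 6. yhop(n=-8) == 1759-05-05

Answer: cur=1767-05-05


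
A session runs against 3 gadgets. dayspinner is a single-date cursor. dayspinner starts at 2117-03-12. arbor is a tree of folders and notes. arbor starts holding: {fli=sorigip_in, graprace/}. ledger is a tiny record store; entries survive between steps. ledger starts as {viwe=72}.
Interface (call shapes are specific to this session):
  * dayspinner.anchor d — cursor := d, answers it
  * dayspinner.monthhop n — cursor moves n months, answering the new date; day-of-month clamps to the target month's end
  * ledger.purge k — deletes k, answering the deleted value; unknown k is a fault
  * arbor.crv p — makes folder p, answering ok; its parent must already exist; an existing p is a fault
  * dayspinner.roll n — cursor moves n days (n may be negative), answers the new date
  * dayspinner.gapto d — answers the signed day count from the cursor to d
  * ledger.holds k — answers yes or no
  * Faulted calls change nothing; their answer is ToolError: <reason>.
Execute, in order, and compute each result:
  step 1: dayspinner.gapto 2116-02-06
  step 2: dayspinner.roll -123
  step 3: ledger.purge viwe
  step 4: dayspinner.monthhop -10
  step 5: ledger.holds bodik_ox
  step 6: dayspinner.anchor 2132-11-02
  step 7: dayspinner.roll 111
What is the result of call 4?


Answer: 2116-01-09

Derivation:
→ dayspinner.gapto(d: 2116-02-06)
← -400
→ dayspinner.roll(n: -123)
← 2116-11-09
→ ledger.purge(k: viwe)
← 72
→ dayspinner.monthhop(n: -10)
← 2116-01-09
→ ledger.holds(k: bodik_ox)
← no
→ dayspinner.anchor(d: 2132-11-02)
← 2132-11-02
→ dayspinner.roll(n: 111)
← 2133-02-21


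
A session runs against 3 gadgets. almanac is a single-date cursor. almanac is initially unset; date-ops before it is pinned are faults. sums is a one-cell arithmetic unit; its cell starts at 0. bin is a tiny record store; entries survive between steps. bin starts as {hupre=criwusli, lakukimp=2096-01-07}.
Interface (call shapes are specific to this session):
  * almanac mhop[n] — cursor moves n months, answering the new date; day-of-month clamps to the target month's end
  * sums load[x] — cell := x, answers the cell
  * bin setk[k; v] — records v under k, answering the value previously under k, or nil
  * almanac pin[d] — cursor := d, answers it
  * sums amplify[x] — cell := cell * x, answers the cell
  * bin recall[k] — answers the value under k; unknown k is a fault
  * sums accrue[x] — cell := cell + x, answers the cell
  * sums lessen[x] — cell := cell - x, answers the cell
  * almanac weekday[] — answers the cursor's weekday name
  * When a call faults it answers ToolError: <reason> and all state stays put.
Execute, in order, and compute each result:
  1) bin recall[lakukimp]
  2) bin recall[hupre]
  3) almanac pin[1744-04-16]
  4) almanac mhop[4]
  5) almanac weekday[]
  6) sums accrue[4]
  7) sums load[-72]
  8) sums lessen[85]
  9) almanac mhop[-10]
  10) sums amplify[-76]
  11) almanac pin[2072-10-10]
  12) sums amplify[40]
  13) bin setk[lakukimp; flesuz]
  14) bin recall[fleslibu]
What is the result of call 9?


~$ bin recall k='lakukimp'
[out] 2096-01-07
~$ bin recall k='hupre'
[out] criwusli
~$ almanac pin d='1744-04-16'
[out] 1744-04-16
~$ almanac mhop n='4'
[out] 1744-08-16
~$ almanac weekday
[out] Sunday
~$ sums accrue x='4'
[out] 4
~$ sums load x='-72'
[out] -72
~$ sums lessen x='85'
[out] -157
~$ almanac mhop n='-10'
[out] 1743-10-16
~$ sums amplify x='-76'
[out] 11932
~$ almanac pin d='2072-10-10'
[out] 2072-10-10
~$ sums amplify x='40'
[out] 477280
~$ bin setk k='lakukimp' v='flesuz'
[out] 2096-01-07
~$ bin recall k='fleslibu'
[out] ToolError: no such key fleslibu

Answer: 1743-10-16


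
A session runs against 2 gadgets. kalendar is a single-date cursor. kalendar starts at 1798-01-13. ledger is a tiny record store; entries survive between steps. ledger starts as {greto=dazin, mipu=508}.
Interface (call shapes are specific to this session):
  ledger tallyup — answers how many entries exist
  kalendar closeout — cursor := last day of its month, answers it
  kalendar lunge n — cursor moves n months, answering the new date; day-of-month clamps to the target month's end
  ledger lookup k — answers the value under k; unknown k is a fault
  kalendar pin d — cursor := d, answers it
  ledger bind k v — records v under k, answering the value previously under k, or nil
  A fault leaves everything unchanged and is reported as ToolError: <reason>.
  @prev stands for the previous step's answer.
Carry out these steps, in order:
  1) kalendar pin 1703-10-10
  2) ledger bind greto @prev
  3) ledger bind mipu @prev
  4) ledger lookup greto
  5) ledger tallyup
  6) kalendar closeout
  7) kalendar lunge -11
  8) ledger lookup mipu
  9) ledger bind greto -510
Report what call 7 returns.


Answer: 1702-11-30

Derivation:
-> kalendar pin(d→1703-10-10)
<- 1703-10-10
-> ledger bind(k→greto, v→@prev)
<- dazin
-> ledger bind(k→mipu, v→@prev)
<- 508
-> ledger lookup(k→greto)
<- 1703-10-10
-> ledger tallyup()
<- 2
-> kalendar closeout()
<- 1703-10-31
-> kalendar lunge(n→-11)
<- 1702-11-30
-> ledger lookup(k→mipu)
<- dazin
-> ledger bind(k→greto, v→-510)
<- 1703-10-10


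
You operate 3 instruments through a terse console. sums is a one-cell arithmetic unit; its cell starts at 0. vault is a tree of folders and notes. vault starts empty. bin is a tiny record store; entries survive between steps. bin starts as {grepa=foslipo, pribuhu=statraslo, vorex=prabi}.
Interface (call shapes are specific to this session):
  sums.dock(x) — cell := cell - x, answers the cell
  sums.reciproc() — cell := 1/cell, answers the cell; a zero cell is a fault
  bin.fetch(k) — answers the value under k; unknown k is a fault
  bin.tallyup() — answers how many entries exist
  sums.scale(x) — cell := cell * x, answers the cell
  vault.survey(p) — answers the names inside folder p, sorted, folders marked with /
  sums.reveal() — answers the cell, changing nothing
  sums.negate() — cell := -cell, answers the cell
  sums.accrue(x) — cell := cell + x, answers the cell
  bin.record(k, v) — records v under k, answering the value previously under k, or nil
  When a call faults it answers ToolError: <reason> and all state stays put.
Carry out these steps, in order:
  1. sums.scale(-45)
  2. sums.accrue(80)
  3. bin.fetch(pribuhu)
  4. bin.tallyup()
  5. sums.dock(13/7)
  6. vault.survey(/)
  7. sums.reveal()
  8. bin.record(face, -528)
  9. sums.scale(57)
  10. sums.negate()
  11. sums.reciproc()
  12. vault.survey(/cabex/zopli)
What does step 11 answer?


Do: sums.scale[x→-45]
See: 0
Do: sums.accrue[x→80]
See: 80
Do: bin.fetch[k→pribuhu]
See: statraslo
Do: bin.tallyup[]
See: 3
Do: sums.dock[x→13/7]
See: 547/7
Do: vault.survey[p→/]
See: []
Do: sums.reveal[]
See: 547/7
Do: bin.record[k→face; v→-528]
See: nil
Do: sums.scale[x→57]
See: 31179/7
Do: sums.negate[]
See: -31179/7
Do: sums.reciproc[]
See: -7/31179
Do: vault.survey[p→/cabex/zopli]
See: ToolError: not found

Answer: -7/31179


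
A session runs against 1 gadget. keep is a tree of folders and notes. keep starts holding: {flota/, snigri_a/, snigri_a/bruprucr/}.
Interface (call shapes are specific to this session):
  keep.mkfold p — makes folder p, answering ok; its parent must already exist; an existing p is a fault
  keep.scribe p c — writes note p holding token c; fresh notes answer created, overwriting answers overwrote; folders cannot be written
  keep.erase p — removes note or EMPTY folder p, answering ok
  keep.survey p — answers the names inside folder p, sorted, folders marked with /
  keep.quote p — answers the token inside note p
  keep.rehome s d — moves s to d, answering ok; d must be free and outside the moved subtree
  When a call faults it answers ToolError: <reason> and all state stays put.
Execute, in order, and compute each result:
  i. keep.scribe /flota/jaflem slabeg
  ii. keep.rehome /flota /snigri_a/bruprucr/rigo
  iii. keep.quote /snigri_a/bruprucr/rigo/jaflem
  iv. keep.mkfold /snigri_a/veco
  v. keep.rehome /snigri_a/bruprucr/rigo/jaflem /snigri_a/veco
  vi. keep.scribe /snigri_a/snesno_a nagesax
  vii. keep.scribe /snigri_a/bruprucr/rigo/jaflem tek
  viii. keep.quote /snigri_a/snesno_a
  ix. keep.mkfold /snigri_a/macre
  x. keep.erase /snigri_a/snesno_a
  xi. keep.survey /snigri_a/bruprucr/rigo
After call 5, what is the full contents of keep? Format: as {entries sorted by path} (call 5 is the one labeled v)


Answer: {snigri_a/, snigri_a/bruprucr/, snigri_a/bruprucr/rigo/, snigri_a/bruprucr/rigo/jaflem=slabeg, snigri_a/veco/}

Derivation:
-> keep.scribe(p: /flota/jaflem, c: slabeg)
<- created
-> keep.rehome(s: /flota, d: /snigri_a/bruprucr/rigo)
<- ok
-> keep.quote(p: /snigri_a/bruprucr/rigo/jaflem)
<- slabeg
-> keep.mkfold(p: /snigri_a/veco)
<- ok
-> keep.rehome(s: /snigri_a/bruprucr/rigo/jaflem, d: /snigri_a/veco)
<- ToolError: exists
-> keep.scribe(p: /snigri_a/snesno_a, c: nagesax)
<- created
-> keep.scribe(p: /snigri_a/bruprucr/rigo/jaflem, c: tek)
<- overwrote
-> keep.quote(p: /snigri_a/snesno_a)
<- nagesax
-> keep.mkfold(p: /snigri_a/macre)
<- ok
-> keep.erase(p: /snigri_a/snesno_a)
<- ok
-> keep.survey(p: /snigri_a/bruprucr/rigo)
<- [jaflem]


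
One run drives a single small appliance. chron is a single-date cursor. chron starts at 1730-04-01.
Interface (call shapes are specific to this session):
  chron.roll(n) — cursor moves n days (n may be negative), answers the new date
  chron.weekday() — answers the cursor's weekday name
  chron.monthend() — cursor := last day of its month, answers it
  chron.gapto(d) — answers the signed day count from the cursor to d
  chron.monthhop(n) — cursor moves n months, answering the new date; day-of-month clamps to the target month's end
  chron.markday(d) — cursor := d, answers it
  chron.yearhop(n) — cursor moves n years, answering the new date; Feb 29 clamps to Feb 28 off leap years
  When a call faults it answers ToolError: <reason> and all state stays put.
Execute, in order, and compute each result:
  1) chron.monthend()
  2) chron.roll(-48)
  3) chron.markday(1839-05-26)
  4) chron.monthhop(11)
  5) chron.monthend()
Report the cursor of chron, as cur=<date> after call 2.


Calling chron.monthend, and observe 1730-04-30.
I try chron.roll using n=-48: 1730-03-13.
Then chron.markday using d=1839-05-26, → 1839-05-26.
I invoke chron.monthhop using n=11, yielding 1840-04-26.
I invoke chron.monthend, — result: 1840-04-30.

Answer: cur=1730-03-13


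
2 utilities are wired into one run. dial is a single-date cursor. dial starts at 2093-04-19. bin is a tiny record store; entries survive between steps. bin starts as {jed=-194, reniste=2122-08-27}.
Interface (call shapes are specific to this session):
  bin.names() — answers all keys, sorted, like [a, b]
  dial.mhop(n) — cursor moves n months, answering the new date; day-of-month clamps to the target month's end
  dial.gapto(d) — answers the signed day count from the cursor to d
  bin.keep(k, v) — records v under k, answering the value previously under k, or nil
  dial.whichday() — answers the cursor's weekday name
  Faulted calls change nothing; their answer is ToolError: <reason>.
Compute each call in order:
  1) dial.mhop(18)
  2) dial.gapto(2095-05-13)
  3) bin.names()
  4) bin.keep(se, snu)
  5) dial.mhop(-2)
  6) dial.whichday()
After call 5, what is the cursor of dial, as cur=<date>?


! 1. dial.mhop(18) : 2094-10-19
! 2. dial.gapto(2095-05-13) : 206
! 3. bin.names() : [jed, reniste]
! 4. bin.keep(se, snu) : nil
! 5. dial.mhop(-2) : 2094-08-19
! 6. dial.whichday() : Thursday

Answer: cur=2094-08-19


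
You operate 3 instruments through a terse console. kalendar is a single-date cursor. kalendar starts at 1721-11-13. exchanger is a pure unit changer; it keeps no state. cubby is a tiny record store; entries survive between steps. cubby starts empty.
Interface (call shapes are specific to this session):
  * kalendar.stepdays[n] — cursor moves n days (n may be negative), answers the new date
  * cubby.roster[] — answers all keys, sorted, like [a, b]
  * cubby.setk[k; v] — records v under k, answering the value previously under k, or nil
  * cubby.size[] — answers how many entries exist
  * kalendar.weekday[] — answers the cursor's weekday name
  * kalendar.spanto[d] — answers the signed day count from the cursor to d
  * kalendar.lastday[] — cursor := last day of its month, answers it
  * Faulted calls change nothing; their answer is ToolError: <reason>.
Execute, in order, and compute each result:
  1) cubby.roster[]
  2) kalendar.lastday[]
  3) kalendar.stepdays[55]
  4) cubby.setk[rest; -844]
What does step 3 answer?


Answer: 1722-01-24

Derivation:
Step: roster[]
Result: []
Step: lastday[]
Result: 1721-11-30
Step: stepdays[n='55']
Result: 1722-01-24
Step: setk[k='rest'; v='-844']
Result: nil


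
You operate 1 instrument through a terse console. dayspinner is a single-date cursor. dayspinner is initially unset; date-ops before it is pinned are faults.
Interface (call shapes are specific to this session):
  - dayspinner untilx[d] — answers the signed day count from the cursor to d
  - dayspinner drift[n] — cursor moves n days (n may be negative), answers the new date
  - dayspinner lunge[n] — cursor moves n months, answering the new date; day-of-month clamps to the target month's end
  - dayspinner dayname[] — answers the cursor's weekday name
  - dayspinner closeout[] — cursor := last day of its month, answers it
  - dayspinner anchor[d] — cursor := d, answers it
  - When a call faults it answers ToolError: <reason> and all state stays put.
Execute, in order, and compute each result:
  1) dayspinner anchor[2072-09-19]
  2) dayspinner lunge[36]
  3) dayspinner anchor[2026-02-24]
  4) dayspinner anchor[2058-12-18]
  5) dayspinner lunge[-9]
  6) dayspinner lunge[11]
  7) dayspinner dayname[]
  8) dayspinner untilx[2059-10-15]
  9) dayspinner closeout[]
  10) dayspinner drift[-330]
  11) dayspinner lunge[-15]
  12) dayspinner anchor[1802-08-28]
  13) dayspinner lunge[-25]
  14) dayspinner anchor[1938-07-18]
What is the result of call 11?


Answer: 2057-01-04

Derivation:
Step: dayspinner anchor[d=2072-09-19]
Result: 2072-09-19
Step: dayspinner lunge[n=36]
Result: 2075-09-19
Step: dayspinner anchor[d=2026-02-24]
Result: 2026-02-24
Step: dayspinner anchor[d=2058-12-18]
Result: 2058-12-18
Step: dayspinner lunge[n=-9]
Result: 2058-03-18
Step: dayspinner lunge[n=11]
Result: 2059-02-18
Step: dayspinner dayname[]
Result: Tuesday
Step: dayspinner untilx[d=2059-10-15]
Result: 239
Step: dayspinner closeout[]
Result: 2059-02-28
Step: dayspinner drift[n=-330]
Result: 2058-04-04
Step: dayspinner lunge[n=-15]
Result: 2057-01-04
Step: dayspinner anchor[d=1802-08-28]
Result: 1802-08-28
Step: dayspinner lunge[n=-25]
Result: 1800-07-28
Step: dayspinner anchor[d=1938-07-18]
Result: 1938-07-18


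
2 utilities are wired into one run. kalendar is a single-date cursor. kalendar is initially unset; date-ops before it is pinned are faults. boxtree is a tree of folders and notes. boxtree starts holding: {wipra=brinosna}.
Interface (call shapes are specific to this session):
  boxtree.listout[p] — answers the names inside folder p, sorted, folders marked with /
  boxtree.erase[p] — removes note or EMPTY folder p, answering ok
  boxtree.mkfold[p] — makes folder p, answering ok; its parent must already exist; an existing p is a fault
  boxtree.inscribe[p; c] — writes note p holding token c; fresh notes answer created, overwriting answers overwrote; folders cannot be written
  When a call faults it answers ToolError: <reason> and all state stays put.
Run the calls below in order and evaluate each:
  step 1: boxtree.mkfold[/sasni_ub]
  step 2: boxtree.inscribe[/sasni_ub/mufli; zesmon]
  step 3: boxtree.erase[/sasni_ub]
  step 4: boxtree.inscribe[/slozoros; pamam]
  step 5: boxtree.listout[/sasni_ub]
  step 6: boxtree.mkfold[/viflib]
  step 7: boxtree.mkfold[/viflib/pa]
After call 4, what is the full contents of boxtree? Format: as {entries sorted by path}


> mkfold p='/sasni_ub'
[out] ok
> inscribe p='/sasni_ub/mufli' c='zesmon'
[out] created
> erase p='/sasni_ub'
[out] ToolError: not empty
> inscribe p='/slozoros' c='pamam'
[out] created
> listout p='/sasni_ub'
[out] [mufli]
> mkfold p='/viflib'
[out] ok
> mkfold p='/viflib/pa'
[out] ok

Answer: {sasni_ub/, sasni_ub/mufli=zesmon, slozoros=pamam, wipra=brinosna}


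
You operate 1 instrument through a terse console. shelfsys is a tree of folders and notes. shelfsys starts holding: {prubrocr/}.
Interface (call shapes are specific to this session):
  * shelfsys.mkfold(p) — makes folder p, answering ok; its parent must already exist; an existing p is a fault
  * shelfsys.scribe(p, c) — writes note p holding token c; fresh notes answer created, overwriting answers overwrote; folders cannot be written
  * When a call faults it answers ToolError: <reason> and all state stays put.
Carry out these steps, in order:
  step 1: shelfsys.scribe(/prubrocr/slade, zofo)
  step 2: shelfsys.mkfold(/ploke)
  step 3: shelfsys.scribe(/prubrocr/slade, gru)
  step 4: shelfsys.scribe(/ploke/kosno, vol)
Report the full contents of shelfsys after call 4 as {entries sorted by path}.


~$ scribe /prubrocr/slade zofo
  created
~$ mkfold /ploke
  ok
~$ scribe /prubrocr/slade gru
  overwrote
~$ scribe /ploke/kosno vol
  created

Answer: {ploke/, ploke/kosno=vol, prubrocr/, prubrocr/slade=gru}


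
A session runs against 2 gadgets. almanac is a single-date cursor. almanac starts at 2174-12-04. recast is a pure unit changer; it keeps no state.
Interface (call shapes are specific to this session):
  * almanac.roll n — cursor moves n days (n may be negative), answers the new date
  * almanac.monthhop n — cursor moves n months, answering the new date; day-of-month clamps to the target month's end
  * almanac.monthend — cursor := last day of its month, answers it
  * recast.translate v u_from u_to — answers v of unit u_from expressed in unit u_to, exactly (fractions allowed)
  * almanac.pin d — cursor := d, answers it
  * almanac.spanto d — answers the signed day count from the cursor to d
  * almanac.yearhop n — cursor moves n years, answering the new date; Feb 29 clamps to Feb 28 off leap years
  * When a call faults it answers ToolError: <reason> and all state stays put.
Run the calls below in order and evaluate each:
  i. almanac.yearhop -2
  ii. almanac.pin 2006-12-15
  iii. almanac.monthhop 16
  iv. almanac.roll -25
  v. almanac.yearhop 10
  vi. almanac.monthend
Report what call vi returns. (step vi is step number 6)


-> almanac.yearhop(n='-2')
<- 2172-12-04
-> almanac.pin(d='2006-12-15')
<- 2006-12-15
-> almanac.monthhop(n='16')
<- 2008-04-15
-> almanac.roll(n='-25')
<- 2008-03-21
-> almanac.yearhop(n='10')
<- 2018-03-21
-> almanac.monthend()
<- 2018-03-31

Answer: 2018-03-31


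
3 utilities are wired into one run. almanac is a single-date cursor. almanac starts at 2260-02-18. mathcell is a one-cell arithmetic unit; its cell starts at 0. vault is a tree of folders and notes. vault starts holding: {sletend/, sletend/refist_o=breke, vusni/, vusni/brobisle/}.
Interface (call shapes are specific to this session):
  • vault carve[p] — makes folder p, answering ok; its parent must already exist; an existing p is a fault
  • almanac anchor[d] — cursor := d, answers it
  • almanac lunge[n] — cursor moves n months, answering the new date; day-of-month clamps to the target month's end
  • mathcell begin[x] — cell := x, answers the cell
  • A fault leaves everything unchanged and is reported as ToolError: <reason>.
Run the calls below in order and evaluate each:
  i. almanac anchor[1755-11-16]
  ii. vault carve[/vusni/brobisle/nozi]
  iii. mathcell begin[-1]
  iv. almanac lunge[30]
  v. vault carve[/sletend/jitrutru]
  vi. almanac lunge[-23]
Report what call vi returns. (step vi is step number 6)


Answer: 1756-06-16

Derivation:
Do: almanac anchor[d=1755-11-16]
See: 1755-11-16
Do: vault carve[p=/vusni/brobisle/nozi]
See: ok
Do: mathcell begin[x=-1]
See: -1
Do: almanac lunge[n=30]
See: 1758-05-16
Do: vault carve[p=/sletend/jitrutru]
See: ok
Do: almanac lunge[n=-23]
See: 1756-06-16


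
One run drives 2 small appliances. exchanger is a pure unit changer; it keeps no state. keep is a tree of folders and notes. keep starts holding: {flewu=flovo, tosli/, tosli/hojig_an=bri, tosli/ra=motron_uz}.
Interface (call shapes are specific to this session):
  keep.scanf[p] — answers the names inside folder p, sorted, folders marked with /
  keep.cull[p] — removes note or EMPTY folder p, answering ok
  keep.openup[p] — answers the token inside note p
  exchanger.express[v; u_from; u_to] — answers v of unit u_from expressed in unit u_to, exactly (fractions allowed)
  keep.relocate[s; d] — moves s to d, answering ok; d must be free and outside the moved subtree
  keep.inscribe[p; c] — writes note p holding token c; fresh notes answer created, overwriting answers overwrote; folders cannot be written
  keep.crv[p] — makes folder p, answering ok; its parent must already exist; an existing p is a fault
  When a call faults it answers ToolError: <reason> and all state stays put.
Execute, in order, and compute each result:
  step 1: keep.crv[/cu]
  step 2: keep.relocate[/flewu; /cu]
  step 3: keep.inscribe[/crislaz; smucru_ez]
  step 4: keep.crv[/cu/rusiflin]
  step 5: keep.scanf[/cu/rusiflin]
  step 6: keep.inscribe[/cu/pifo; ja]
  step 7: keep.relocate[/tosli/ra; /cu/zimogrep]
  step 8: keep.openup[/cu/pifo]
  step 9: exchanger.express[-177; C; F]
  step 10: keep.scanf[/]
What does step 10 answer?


Answer: [crislaz, cu/, flewu, tosli/]

Derivation:
;; crv(p='/cu') ~> ok
;; relocate(s='/flewu', d='/cu') ~> ToolError: exists
;; inscribe(p='/crislaz', c='smucru_ez') ~> created
;; crv(p='/cu/rusiflin') ~> ok
;; scanf(p='/cu/rusiflin') ~> []
;; inscribe(p='/cu/pifo', c='ja') ~> created
;; relocate(s='/tosli/ra', d='/cu/zimogrep') ~> ok
;; openup(p='/cu/pifo') ~> ja
;; express(v='-177', u_from='C', u_to='F') ~> -1433/5
;; scanf(p='/') ~> [crislaz, cu/, flewu, tosli/]
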